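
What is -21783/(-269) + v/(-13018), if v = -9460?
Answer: 143057917/1750921 ≈ 81.704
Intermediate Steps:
-21783/(-269) + v/(-13018) = -21783/(-269) - 9460/(-13018) = -21783*(-1/269) - 9460*(-1/13018) = 21783/269 + 4730/6509 = 143057917/1750921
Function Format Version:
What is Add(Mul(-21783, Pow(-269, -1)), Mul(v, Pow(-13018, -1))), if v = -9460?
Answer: Rational(143057917, 1750921) ≈ 81.704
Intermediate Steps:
Add(Mul(-21783, Pow(-269, -1)), Mul(v, Pow(-13018, -1))) = Add(Mul(-21783, Pow(-269, -1)), Mul(-9460, Pow(-13018, -1))) = Add(Mul(-21783, Rational(-1, 269)), Mul(-9460, Rational(-1, 13018))) = Add(Rational(21783, 269), Rational(4730, 6509)) = Rational(143057917, 1750921)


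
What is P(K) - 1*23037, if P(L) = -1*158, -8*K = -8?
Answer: -23195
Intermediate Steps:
K = 1 (K = -1/8*(-8) = 1)
P(L) = -158
P(K) - 1*23037 = -158 - 1*23037 = -158 - 23037 = -23195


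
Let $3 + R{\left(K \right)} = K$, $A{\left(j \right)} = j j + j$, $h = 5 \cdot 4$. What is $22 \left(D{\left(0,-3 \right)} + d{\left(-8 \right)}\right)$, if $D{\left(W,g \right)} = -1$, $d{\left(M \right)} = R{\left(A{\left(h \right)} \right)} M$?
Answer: $-73414$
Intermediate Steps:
$h = 20$
$A{\left(j \right)} = j + j^{2}$ ($A{\left(j \right)} = j^{2} + j = j + j^{2}$)
$R{\left(K \right)} = -3 + K$
$d{\left(M \right)} = 417 M$ ($d{\left(M \right)} = \left(-3 + 20 \left(1 + 20\right)\right) M = \left(-3 + 20 \cdot 21\right) M = \left(-3 + 420\right) M = 417 M$)
$22 \left(D{\left(0,-3 \right)} + d{\left(-8 \right)}\right) = 22 \left(-1 + 417 \left(-8\right)\right) = 22 \left(-1 - 3336\right) = 22 \left(-3337\right) = -73414$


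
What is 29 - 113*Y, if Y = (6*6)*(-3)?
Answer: 12233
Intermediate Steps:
Y = -108 (Y = 36*(-3) = -108)
29 - 113*Y = 29 - 113*(-108) = 29 + 12204 = 12233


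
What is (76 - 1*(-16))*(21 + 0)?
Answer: 1932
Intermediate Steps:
(76 - 1*(-16))*(21 + 0) = (76 + 16)*21 = 92*21 = 1932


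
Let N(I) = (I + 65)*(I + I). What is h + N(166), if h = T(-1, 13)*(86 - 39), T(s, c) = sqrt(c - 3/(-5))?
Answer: 76692 + 94*sqrt(85)/5 ≈ 76865.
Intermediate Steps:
T(s, c) = sqrt(3/5 + c) (T(s, c) = sqrt(c - 3*(-1/5)) = sqrt(c + 3/5) = sqrt(3/5 + c))
h = 94*sqrt(85)/5 (h = (sqrt(15 + 25*13)/5)*(86 - 39) = (sqrt(15 + 325)/5)*47 = (sqrt(340)/5)*47 = ((2*sqrt(85))/5)*47 = (2*sqrt(85)/5)*47 = 94*sqrt(85)/5 ≈ 173.33)
N(I) = 2*I*(65 + I) (N(I) = (65 + I)*(2*I) = 2*I*(65 + I))
h + N(166) = 94*sqrt(85)/5 + 2*166*(65 + 166) = 94*sqrt(85)/5 + 2*166*231 = 94*sqrt(85)/5 + 76692 = 76692 + 94*sqrt(85)/5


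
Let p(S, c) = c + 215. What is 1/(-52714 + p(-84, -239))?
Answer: -1/52738 ≈ -1.8962e-5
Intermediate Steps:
p(S, c) = 215 + c
1/(-52714 + p(-84, -239)) = 1/(-52714 + (215 - 239)) = 1/(-52714 - 24) = 1/(-52738) = -1/52738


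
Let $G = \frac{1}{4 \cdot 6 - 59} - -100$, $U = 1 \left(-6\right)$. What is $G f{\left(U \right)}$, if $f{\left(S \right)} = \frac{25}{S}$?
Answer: $- \frac{17495}{42} \approx -416.55$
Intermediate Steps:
$U = -6$
$G = \frac{3499}{35}$ ($G = \frac{1}{24 - 59} + 100 = \frac{1}{-35} + 100 = - \frac{1}{35} + 100 = \frac{3499}{35} \approx 99.971$)
$G f{\left(U \right)} = \frac{3499 \frac{25}{-6}}{35} = \frac{3499 \cdot 25 \left(- \frac{1}{6}\right)}{35} = \frac{3499}{35} \left(- \frac{25}{6}\right) = - \frac{17495}{42}$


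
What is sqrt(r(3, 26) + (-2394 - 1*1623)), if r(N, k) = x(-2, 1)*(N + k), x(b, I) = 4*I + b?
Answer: I*sqrt(3959) ≈ 62.921*I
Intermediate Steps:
x(b, I) = b + 4*I
r(N, k) = 2*N + 2*k (r(N, k) = (-2 + 4*1)*(N + k) = (-2 + 4)*(N + k) = 2*(N + k) = 2*N + 2*k)
sqrt(r(3, 26) + (-2394 - 1*1623)) = sqrt((2*3 + 2*26) + (-2394 - 1*1623)) = sqrt((6 + 52) + (-2394 - 1623)) = sqrt(58 - 4017) = sqrt(-3959) = I*sqrt(3959)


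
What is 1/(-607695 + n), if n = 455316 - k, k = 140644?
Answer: -1/293023 ≈ -3.4127e-6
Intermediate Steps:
n = 314672 (n = 455316 - 1*140644 = 455316 - 140644 = 314672)
1/(-607695 + n) = 1/(-607695 + 314672) = 1/(-293023) = -1/293023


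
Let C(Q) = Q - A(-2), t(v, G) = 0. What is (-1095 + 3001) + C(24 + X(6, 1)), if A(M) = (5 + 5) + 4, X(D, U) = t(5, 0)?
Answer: 1916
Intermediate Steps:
X(D, U) = 0
A(M) = 14 (A(M) = 10 + 4 = 14)
C(Q) = -14 + Q (C(Q) = Q - 1*14 = Q - 14 = -14 + Q)
(-1095 + 3001) + C(24 + X(6, 1)) = (-1095 + 3001) + (-14 + (24 + 0)) = 1906 + (-14 + 24) = 1906 + 10 = 1916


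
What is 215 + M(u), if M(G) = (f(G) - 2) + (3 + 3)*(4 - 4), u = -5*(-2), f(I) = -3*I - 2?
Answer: 181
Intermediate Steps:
f(I) = -2 - 3*I
u = 10
M(G) = -4 - 3*G (M(G) = ((-2 - 3*G) - 2) + (3 + 3)*(4 - 4) = (-4 - 3*G) + 6*0 = (-4 - 3*G) + 0 = -4 - 3*G)
215 + M(u) = 215 + (-4 - 3*10) = 215 + (-4 - 30) = 215 - 34 = 181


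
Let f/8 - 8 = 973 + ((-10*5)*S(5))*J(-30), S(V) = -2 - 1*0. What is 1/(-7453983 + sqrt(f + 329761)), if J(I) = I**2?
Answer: -7453983/55561861506680 - sqrt(1057609)/55561861506680 ≈ -1.3418e-7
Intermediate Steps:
S(V) = -2 (S(V) = -2 + 0 = -2)
f = 727848 (f = 64 + 8*(973 + (-10*5*(-2))*(-30)**2) = 64 + 8*(973 - 50*(-2)*900) = 64 + 8*(973 + 100*900) = 64 + 8*(973 + 90000) = 64 + 8*90973 = 64 + 727784 = 727848)
1/(-7453983 + sqrt(f + 329761)) = 1/(-7453983 + sqrt(727848 + 329761)) = 1/(-7453983 + sqrt(1057609))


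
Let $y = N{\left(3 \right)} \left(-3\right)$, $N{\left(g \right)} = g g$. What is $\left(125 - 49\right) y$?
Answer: $-2052$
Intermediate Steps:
$N{\left(g \right)} = g^{2}$
$y = -27$ ($y = 3^{2} \left(-3\right) = 9 \left(-3\right) = -27$)
$\left(125 - 49\right) y = \left(125 - 49\right) \left(-27\right) = 76 \left(-27\right) = -2052$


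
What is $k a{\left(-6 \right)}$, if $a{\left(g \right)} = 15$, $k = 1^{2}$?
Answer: $15$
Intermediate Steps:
$k = 1$
$k a{\left(-6 \right)} = 1 \cdot 15 = 15$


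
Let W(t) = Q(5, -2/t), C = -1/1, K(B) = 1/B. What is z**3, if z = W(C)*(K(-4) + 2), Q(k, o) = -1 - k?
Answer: -9261/8 ≈ -1157.6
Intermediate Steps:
C = -1 (C = -1*1 = -1)
W(t) = -6 (W(t) = -1 - 1*5 = -1 - 5 = -6)
z = -21/2 (z = -6*(1/(-4) + 2) = -6*(-1/4 + 2) = -6*7/4 = -21/2 ≈ -10.500)
z**3 = (-21/2)**3 = -9261/8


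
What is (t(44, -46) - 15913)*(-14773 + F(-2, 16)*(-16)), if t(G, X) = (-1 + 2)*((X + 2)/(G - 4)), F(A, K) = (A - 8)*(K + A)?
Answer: 1994514153/10 ≈ 1.9945e+8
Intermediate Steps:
F(A, K) = (-8 + A)*(A + K)
t(G, X) = (2 + X)/(-4 + G) (t(G, X) = 1*((2 + X)/(-4 + G)) = (2 + X)/(-4 + G))
(t(44, -46) - 15913)*(-14773 + F(-2, 16)*(-16)) = ((2 - 46)/(-4 + 44) - 15913)*(-14773 + ((-2)**2 - 8*(-2) - 8*16 - 2*16)*(-16)) = (-44/40 - 15913)*(-14773 + (4 + 16 - 128 - 32)*(-16)) = ((1/40)*(-44) - 15913)*(-14773 - 140*(-16)) = (-11/10 - 15913)*(-14773 + 2240) = -159141/10*(-12533) = 1994514153/10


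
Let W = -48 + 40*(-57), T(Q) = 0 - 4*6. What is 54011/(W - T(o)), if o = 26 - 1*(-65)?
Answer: -54011/2304 ≈ -23.442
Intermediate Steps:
o = 91 (o = 26 + 65 = 91)
T(Q) = -24 (T(Q) = 0 - 24 = -24)
W = -2328 (W = -48 - 2280 = -2328)
54011/(W - T(o)) = 54011/(-2328 - 1*(-24)) = 54011/(-2328 + 24) = 54011/(-2304) = 54011*(-1/2304) = -54011/2304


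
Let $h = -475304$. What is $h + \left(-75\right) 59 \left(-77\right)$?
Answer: $-134579$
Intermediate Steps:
$h + \left(-75\right) 59 \left(-77\right) = -475304 + \left(-75\right) 59 \left(-77\right) = -475304 - -340725 = -475304 + 340725 = -134579$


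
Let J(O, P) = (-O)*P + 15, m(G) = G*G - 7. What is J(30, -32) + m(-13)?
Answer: 1137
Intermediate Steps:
m(G) = -7 + G² (m(G) = G² - 7 = -7 + G²)
J(O, P) = 15 - O*P (J(O, P) = -O*P + 15 = 15 - O*P)
J(30, -32) + m(-13) = (15 - 1*30*(-32)) + (-7 + (-13)²) = (15 + 960) + (-7 + 169) = 975 + 162 = 1137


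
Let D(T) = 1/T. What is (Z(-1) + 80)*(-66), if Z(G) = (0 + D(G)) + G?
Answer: -5148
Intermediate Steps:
Z(G) = G + 1/G (Z(G) = (0 + 1/G) + G = 1/G + G = G + 1/G)
(Z(-1) + 80)*(-66) = ((-1 + 1/(-1)) + 80)*(-66) = ((-1 - 1) + 80)*(-66) = (-2 + 80)*(-66) = 78*(-66) = -5148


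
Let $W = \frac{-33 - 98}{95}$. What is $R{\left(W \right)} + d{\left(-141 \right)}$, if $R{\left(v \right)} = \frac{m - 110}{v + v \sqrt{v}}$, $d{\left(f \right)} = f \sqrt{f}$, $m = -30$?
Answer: $\frac{631750}{14803} - 141 i \sqrt{141} - \frac{6650 i \sqrt{12445}}{14803} \approx 42.677 - 1724.4 i$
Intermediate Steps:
$W = - \frac{131}{95}$ ($W = \left(-33 - 98\right) \frac{1}{95} = \left(-131\right) \frac{1}{95} = - \frac{131}{95} \approx -1.3789$)
$d{\left(f \right)} = f^{\frac{3}{2}}$
$R{\left(v \right)} = - \frac{140}{v + v^{\frac{3}{2}}}$ ($R{\left(v \right)} = \frac{-30 - 110}{v + v \sqrt{v}} = - \frac{140}{v + v^{\frac{3}{2}}}$)
$R{\left(W \right)} + d{\left(-141 \right)} = - \frac{140}{- \frac{131}{95} + \left(- \frac{131}{95}\right)^{\frac{3}{2}}} + \left(-141\right)^{\frac{3}{2}} = - \frac{140}{- \frac{131}{95} - \frac{131 i \sqrt{12445}}{9025}} - 141 i \sqrt{141}$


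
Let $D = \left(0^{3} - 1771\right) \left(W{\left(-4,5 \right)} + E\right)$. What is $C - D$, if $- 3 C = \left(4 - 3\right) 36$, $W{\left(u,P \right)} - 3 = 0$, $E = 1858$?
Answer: $3295819$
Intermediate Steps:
$W{\left(u,P \right)} = 3$ ($W{\left(u,P \right)} = 3 + 0 = 3$)
$D = -3295831$ ($D = \left(0^{3} - 1771\right) \left(3 + 1858\right) = \left(0 - 1771\right) 1861 = \left(-1771\right) 1861 = -3295831$)
$C = -12$ ($C = - \frac{\left(4 - 3\right) 36}{3} = - \frac{1 \cdot 36}{3} = \left(- \frac{1}{3}\right) 36 = -12$)
$C - D = -12 - -3295831 = -12 + 3295831 = 3295819$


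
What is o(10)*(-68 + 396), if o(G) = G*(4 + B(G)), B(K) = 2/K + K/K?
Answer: 17056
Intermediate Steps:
B(K) = 1 + 2/K (B(K) = 2/K + 1 = 1 + 2/K)
o(G) = G*(4 + (2 + G)/G)
o(10)*(-68 + 396) = (2 + 5*10)*(-68 + 396) = (2 + 50)*328 = 52*328 = 17056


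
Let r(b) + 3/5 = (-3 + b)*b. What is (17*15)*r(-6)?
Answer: 13617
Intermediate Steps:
r(b) = -⅗ + b*(-3 + b) (r(b) = -⅗ + (-3 + b)*b = -⅗ + b*(-3 + b))
(17*15)*r(-6) = (17*15)*(-⅗ + (-6)² - 3*(-6)) = 255*(-⅗ + 36 + 18) = 255*(267/5) = 13617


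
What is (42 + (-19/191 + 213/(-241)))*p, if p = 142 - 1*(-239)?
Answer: 719343240/46031 ≈ 15627.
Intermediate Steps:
p = 381 (p = 142 + 239 = 381)
(42 + (-19/191 + 213/(-241)))*p = (42 + (-19/191 + 213/(-241)))*381 = (42 + (-19*1/191 + 213*(-1/241)))*381 = (42 + (-19/191 - 213/241))*381 = (42 - 45262/46031)*381 = (1888040/46031)*381 = 719343240/46031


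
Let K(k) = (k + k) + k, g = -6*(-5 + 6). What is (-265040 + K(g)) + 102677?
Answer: -162381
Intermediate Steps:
g = -6 (g = -6*1 = -6)
K(k) = 3*k (K(k) = 2*k + k = 3*k)
(-265040 + K(g)) + 102677 = (-265040 + 3*(-6)) + 102677 = (-265040 - 18) + 102677 = -265058 + 102677 = -162381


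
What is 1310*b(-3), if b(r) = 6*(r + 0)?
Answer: -23580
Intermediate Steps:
b(r) = 6*r
1310*b(-3) = 1310*(6*(-3)) = 1310*(-18) = -23580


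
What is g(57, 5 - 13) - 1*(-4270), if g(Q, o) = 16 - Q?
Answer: 4229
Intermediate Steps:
g(57, 5 - 13) - 1*(-4270) = (16 - 1*57) - 1*(-4270) = (16 - 57) + 4270 = -41 + 4270 = 4229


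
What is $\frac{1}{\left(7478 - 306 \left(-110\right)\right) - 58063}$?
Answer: $- \frac{1}{16925} \approx -5.9084 \cdot 10^{-5}$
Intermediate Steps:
$\frac{1}{\left(7478 - 306 \left(-110\right)\right) - 58063} = \frac{1}{\left(7478 - -33660\right) - 58063} = \frac{1}{\left(7478 + 33660\right) - 58063} = \frac{1}{41138 - 58063} = \frac{1}{-16925} = - \frac{1}{16925}$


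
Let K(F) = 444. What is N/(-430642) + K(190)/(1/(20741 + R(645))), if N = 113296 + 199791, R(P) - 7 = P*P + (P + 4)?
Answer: 83637294193169/430642 ≈ 1.9422e+8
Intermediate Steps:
R(P) = 11 + P + P² (R(P) = 7 + (P*P + (P + 4)) = 7 + (P² + (4 + P)) = 7 + (4 + P + P²) = 11 + P + P²)
N = 313087
N/(-430642) + K(190)/(1/(20741 + R(645))) = 313087/(-430642) + 444/(1/(20741 + (11 + 645 + 645²))) = 313087*(-1/430642) + 444/(1/(20741 + (11 + 645 + 416025))) = -313087/430642 + 444/(1/(20741 + 416681)) = -313087/430642 + 444/(1/437422) = -313087/430642 + 444*437422 = -313087/430642 + 194215368 = 83637294193169/430642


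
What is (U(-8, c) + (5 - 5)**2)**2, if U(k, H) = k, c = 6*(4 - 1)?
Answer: 64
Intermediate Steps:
c = 18 (c = 6*3 = 18)
(U(-8, c) + (5 - 5)**2)**2 = (-8 + (5 - 5)**2)**2 = (-8 + 0**2)**2 = (-8 + 0)**2 = (-8)**2 = 64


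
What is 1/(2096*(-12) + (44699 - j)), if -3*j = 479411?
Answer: 3/538052 ≈ 5.5757e-6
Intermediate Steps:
j = -479411/3 (j = -1/3*479411 = -479411/3 ≈ -1.5980e+5)
1/(2096*(-12) + (44699 - j)) = 1/(2096*(-12) + (44699 - 1*(-479411/3))) = 1/(-25152 + (44699 + 479411/3)) = 1/(-25152 + 613508/3) = 1/(538052/3) = 3/538052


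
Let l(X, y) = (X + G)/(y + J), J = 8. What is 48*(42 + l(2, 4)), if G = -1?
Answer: 2020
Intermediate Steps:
l(X, y) = (-1 + X)/(8 + y) (l(X, y) = (X - 1)/(y + 8) = (-1 + X)/(8 + y))
48*(42 + l(2, 4)) = 48*(42 + (-1 + 2)/(8 + 4)) = 48*(42 + 1/12) = 48*(505/12) = 2020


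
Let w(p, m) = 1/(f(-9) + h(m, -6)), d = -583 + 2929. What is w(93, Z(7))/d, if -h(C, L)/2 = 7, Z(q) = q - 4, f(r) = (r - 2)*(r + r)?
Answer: 1/431664 ≈ 2.3166e-6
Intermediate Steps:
f(r) = 2*r*(-2 + r) (f(r) = (-2 + r)*(2*r) = 2*r*(-2 + r))
Z(q) = -4 + q
h(C, L) = -14 (h(C, L) = -2*7 = -14)
d = 2346
w(p, m) = 1/184 (w(p, m) = 1/(2*(-9)*(-2 - 9) - 14) = 1/(2*(-9)*(-11) - 14) = 1/(198 - 14) = 1/184)
w(93, Z(7))/d = (1/184)/2346 = (1/184)*(1/2346) = 1/431664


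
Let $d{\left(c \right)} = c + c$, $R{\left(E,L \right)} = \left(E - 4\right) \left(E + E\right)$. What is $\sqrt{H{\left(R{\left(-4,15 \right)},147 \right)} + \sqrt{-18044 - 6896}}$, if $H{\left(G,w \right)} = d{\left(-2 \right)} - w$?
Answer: $\sqrt{-151 + 2 i \sqrt{6235}} \approx 5.8093 + 13.592 i$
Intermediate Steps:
$R{\left(E,L \right)} = 2 E \left(-4 + E\right)$ ($R{\left(E,L \right)} = \left(-4 + E\right) 2 E = 2 E \left(-4 + E\right)$)
$d{\left(c \right)} = 2 c$
$H{\left(G,w \right)} = -4 - w$ ($H{\left(G,w \right)} = 2 \left(-2\right) - w = -4 - w$)
$\sqrt{H{\left(R{\left(-4,15 \right)},147 \right)} + \sqrt{-18044 - 6896}} = \sqrt{\left(-4 - 147\right) + \sqrt{-18044 - 6896}} = \sqrt{\left(-4 - 147\right) + \sqrt{-24940}} = \sqrt{-151 + 2 i \sqrt{6235}}$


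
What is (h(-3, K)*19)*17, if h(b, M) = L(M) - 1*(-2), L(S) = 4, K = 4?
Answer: 1938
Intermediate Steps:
h(b, M) = 6 (h(b, M) = 4 - 1*(-2) = 4 + 2 = 6)
(h(-3, K)*19)*17 = (6*19)*17 = 114*17 = 1938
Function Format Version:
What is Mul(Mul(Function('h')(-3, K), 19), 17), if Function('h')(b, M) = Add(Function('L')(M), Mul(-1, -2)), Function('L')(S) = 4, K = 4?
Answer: 1938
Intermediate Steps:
Function('h')(b, M) = 6 (Function('h')(b, M) = Add(4, Mul(-1, -2)) = Add(4, 2) = 6)
Mul(Mul(Function('h')(-3, K), 19), 17) = Mul(Mul(6, 19), 17) = Mul(114, 17) = 1938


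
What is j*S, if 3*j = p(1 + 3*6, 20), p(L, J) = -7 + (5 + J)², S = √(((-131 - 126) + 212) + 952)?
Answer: 206*√907 ≈ 6204.0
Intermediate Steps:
S = √907 (S = √((-257 + 212) + 952) = √(-45 + 952) = √907 ≈ 30.116)
j = 206 (j = (-7 + (5 + 20)²)/3 = (-7 + 25²)/3 = (-7 + 625)/3 = (⅓)*618 = 206)
j*S = 206*√907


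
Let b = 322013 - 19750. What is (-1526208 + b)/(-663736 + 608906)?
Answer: 244789/10966 ≈ 22.323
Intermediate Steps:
b = 302263
(-1526208 + b)/(-663736 + 608906) = (-1526208 + 302263)/(-663736 + 608906) = -1223945/(-54830) = -1223945*(-1/54830) = 244789/10966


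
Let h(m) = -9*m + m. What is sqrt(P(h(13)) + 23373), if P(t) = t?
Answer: sqrt(23269) ≈ 152.54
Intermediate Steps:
h(m) = -8*m
sqrt(P(h(13)) + 23373) = sqrt(-8*13 + 23373) = sqrt(-104 + 23373) = sqrt(23269)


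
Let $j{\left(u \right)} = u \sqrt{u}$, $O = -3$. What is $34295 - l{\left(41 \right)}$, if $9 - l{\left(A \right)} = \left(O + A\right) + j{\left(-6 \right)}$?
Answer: $34324 - 6 i \sqrt{6} \approx 34324.0 - 14.697 i$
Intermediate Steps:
$j{\left(u \right)} = u^{\frac{3}{2}}$
$l{\left(A \right)} = 12 - A + 6 i \sqrt{6}$ ($l{\left(A \right)} = 9 - \left(\left(-3 + A\right) + \left(-6\right)^{\frac{3}{2}}\right) = 9 - \left(\left(-3 + A\right) - 6 i \sqrt{6}\right) = 9 - \left(-3 + A - 6 i \sqrt{6}\right) = 9 + \left(3 - A + 6 i \sqrt{6}\right) = 12 - A + 6 i \sqrt{6}$)
$34295 - l{\left(41 \right)} = 34295 - \left(12 - 41 + 6 i \sqrt{6}\right) = 34295 - \left(-29 + 6 i \sqrt{6}\right) = 34295 + \left(29 - 6 i \sqrt{6}\right) = 34324 - 6 i \sqrt{6}$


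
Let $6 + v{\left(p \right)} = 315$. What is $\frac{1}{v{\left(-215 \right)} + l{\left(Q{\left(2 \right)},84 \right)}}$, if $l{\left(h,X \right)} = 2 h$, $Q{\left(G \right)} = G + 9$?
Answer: $\frac{1}{331} \approx 0.0030211$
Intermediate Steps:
$v{\left(p \right)} = 309$ ($v{\left(p \right)} = -6 + 315 = 309$)
$Q{\left(G \right)} = 9 + G$
$\frac{1}{v{\left(-215 \right)} + l{\left(Q{\left(2 \right)},84 \right)}} = \frac{1}{309 + 2 \left(9 + 2\right)} = \frac{1}{309 + 2 \cdot 11} = \frac{1}{309 + 22} = \frac{1}{331}$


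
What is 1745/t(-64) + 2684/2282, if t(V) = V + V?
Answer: -1819269/146048 ≈ -12.457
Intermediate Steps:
t(V) = 2*V
1745/t(-64) + 2684/2282 = 1745/((2*(-64))) + 2684/2282 = 1745/(-128) + 2684*(1/2282) = 1745*(-1/128) + 1342/1141 = -1745/128 + 1342/1141 = -1819269/146048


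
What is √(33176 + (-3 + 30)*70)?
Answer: √35066 ≈ 187.26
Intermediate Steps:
√(33176 + (-3 + 30)*70) = √(33176 + 27*70) = √(33176 + 1890) = √35066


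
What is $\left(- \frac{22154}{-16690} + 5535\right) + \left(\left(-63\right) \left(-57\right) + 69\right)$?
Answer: $\frac{76743352}{8345} \approx 9196.3$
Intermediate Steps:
$\left(- \frac{22154}{-16690} + 5535\right) + \left(\left(-63\right) \left(-57\right) + 69\right) = \left(\left(-22154\right) \left(- \frac{1}{16690}\right) + 5535\right) + \left(3591 + 69\right) = \left(\frac{11077}{8345} + 5535\right) + 3660 = \frac{46200652}{8345} + 3660 = \frac{76743352}{8345}$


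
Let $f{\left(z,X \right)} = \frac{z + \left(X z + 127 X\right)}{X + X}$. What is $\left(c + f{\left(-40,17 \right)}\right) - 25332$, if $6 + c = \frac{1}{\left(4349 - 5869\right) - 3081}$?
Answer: $- \frac{3957103887}{156434} \approx -25296.0$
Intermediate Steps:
$f{\left(z,X \right)} = \frac{z + 127 X + X z}{2 X}$ ($f{\left(z,X \right)} = \frac{z + \left(127 X + X z\right)}{2 X} = \left(z + 127 X + X z\right) \frac{1}{2 X} = \frac{z + 127 X + X z}{2 X}$)
$c = - \frac{27607}{4601}$ ($c = -6 + \frac{1}{\left(4349 - 5869\right) - 3081} = -6 + \frac{1}{-1520 - 3081} = -6 + \frac{1}{-4601} = -6 - \frac{1}{4601} = - \frac{27607}{4601} \approx -6.0002$)
$\left(c + f{\left(-40,17 \right)}\right) - 25332 = \left(- \frac{27607}{4601} + \frac{-40 + 17 \left(127 - 40\right)}{2 \cdot 17}\right) - 25332 = \left(- \frac{27607}{4601} + \frac{1}{2} \cdot \frac{1}{17} \left(-40 + 17 \cdot 87\right)\right) - 25332 = \left(- \frac{27607}{4601} + \frac{1}{2} \cdot \frac{1}{17} \left(-40 + 1479\right)\right) - 25332 = \left(- \frac{27607}{4601} + \frac{1}{2} \cdot \frac{1}{17} \cdot 1439\right) - 25332 = \left(- \frac{27607}{4601} + \frac{1439}{34}\right) - 25332 = \frac{5682201}{156434} - 25332 = - \frac{3957103887}{156434}$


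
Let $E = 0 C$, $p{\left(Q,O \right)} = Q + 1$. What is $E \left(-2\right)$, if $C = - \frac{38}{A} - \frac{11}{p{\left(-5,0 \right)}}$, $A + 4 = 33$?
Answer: $0$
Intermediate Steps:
$A = 29$ ($A = -4 + 33 = 29$)
$p{\left(Q,O \right)} = 1 + Q$
$C = \frac{167}{116}$ ($C = - \frac{38}{29} - \frac{11}{1 - 5} = \left(-38\right) \frac{1}{29} - \frac{11}{-4} = - \frac{38}{29} - - \frac{11}{4} = - \frac{38}{29} + \frac{11}{4} = \frac{167}{116} \approx 1.4397$)
$E = 0$ ($E = 0 \cdot \frac{167}{116} = 0$)
$E \left(-2\right) = 0 \left(-2\right) = 0$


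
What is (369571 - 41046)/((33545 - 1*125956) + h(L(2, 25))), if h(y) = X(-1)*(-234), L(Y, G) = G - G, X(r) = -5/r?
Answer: -328525/93581 ≈ -3.5106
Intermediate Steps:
L(Y, G) = 0
h(y) = -1170 (h(y) = -5/(-1)*(-234) = -5*(-1)*(-234) = 5*(-234) = -1170)
(369571 - 41046)/((33545 - 1*125956) + h(L(2, 25))) = (369571 - 41046)/((33545 - 1*125956) - 1170) = 328525/((33545 - 125956) - 1170) = 328525/(-92411 - 1170) = 328525/(-93581) = 328525*(-1/93581) = -328525/93581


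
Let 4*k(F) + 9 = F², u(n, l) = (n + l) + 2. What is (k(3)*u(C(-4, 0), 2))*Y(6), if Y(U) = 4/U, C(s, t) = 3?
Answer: 0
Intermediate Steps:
u(n, l) = 2 + l + n (u(n, l) = (l + n) + 2 = 2 + l + n)
k(F) = -9/4 + F²/4
(k(3)*u(C(-4, 0), 2))*Y(6) = ((-9/4 + (¼)*3²)*(2 + 2 + 3))*(4/6) = ((-9/4 + (¼)*9)*7)*(4*(⅙)) = ((-9/4 + 9/4)*7)*(⅔) = (0*7)*(⅔) = 0*(⅔) = 0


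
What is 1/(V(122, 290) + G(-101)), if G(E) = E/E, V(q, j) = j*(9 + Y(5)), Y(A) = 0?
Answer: 1/2611 ≈ 0.00038300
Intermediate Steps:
V(q, j) = 9*j (V(q, j) = j*(9 + 0) = j*9 = 9*j)
G(E) = 1
1/(V(122, 290) + G(-101)) = 1/(9*290 + 1) = 1/(2610 + 1) = 1/2611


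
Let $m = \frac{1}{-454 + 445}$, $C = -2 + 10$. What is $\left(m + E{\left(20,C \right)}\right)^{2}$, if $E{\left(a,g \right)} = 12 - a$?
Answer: $\frac{5329}{81} \approx 65.79$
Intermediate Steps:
$C = 8$
$m = - \frac{1}{9}$ ($m = \frac{1}{-9} = - \frac{1}{9} \approx -0.11111$)
$\left(m + E{\left(20,C \right)}\right)^{2} = \left(- \frac{1}{9} + \left(12 - 20\right)\right)^{2} = \left(- \frac{1}{9} - 8\right)^{2} = \left(- \frac{73}{9}\right)^{2} = \frac{5329}{81}$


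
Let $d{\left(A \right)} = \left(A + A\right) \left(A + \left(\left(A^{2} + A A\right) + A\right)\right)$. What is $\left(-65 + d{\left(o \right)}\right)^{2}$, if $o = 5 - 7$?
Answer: $6561$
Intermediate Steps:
$o = -2$ ($o = 5 - 7 = -2$)
$d{\left(A \right)} = 2 A \left(2 A + 2 A^{2}\right)$ ($d{\left(A \right)} = 2 A \left(A + \left(\left(A^{2} + A^{2}\right) + A\right)\right) = 2 A \left(A + \left(2 A^{2} + A\right)\right) = 2 A \left(A + \left(A + 2 A^{2}\right)\right) = 2 A \left(2 A + 2 A^{2}\right)$)
$\left(-65 + d{\left(o \right)}\right)^{2} = \left(-65 + 4 \left(-2\right)^{2} \left(1 - 2\right)\right)^{2} = \left(-65 + 4 \cdot 4 \left(-1\right)\right)^{2} = \left(-65 - 16\right)^{2} = \left(-81\right)^{2} = 6561$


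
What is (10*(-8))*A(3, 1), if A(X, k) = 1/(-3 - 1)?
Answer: 20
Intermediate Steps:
A(X, k) = -¼ (A(X, k) = 1/(-4) = -¼)
(10*(-8))*A(3, 1) = (10*(-8))*(-¼) = -80*(-¼) = 20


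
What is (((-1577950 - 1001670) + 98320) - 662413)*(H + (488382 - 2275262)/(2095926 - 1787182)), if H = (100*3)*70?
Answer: -2547129452253320/38593 ≈ -6.6000e+10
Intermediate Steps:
H = 21000 (H = 300*70 = 21000)
(((-1577950 - 1001670) + 98320) - 662413)*(H + (488382 - 2275262)/(2095926 - 1787182)) = (((-1577950 - 1001670) + 98320) - 662413)*(21000 + (488382 - 2275262)/(2095926 - 1787182)) = ((-2579620 + 98320) - 662413)*(21000 - 1786880/308744) = (-2481300 - 662413)*(21000 - 1786880*1/308744) = -3143713*(21000 - 223360/38593) = -3143713*810229640/38593 = -2547129452253320/38593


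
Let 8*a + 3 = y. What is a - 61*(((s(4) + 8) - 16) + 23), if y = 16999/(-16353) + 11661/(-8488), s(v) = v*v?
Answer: -2100582298429/1110434112 ≈ -1891.7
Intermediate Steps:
s(v) = v²
y = -334979845/138804264 (y = 16999*(-1/16353) + 11661*(-1/8488) = -16999/16353 - 11661/8488 = -334979845/138804264 ≈ -2.4133)
a = -751392637/1110434112 (a = -3/8 + (⅛)*(-334979845/138804264) = -3/8 - 334979845/1110434112 = -751392637/1110434112 ≈ -0.67667)
a - 61*(((s(4) + 8) - 16) + 23) = -751392637/1110434112 - 61*(((4² + 8) - 16) + 23) = -751392637/1110434112 - 61*(((16 + 8) - 16) + 23) = -751392637/1110434112 - 61*((24 - 16) + 23) = -751392637/1110434112 - 61*(8 + 23) = -751392637/1110434112 - 61*31 = -751392637/1110434112 - 1*1891 = -751392637/1110434112 - 1891 = -2100582298429/1110434112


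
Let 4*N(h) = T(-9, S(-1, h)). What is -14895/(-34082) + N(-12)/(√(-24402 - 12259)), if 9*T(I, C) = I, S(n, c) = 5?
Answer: 14895/34082 + I*√36661/146644 ≈ 0.43703 + 0.0013057*I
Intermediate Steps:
T(I, C) = I/9
N(h) = -¼ (N(h) = ((⅑)*(-9))/4 = (¼)*(-1) = -¼)
-14895/(-34082) + N(-12)/(√(-24402 - 12259)) = -14895/(-34082) - 1/(4*√(-24402 - 12259)) = -14895*(-1/34082) - (-I*√36661/36661)/4 = 14895/34082 - (-I*√36661/36661)/4 = 14895/34082 - (-1)*I*√36661/146644 = 14895/34082 + I*√36661/146644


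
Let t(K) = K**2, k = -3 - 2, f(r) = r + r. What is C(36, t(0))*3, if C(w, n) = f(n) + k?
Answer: -15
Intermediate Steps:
f(r) = 2*r
k = -5
C(w, n) = -5 + 2*n (C(w, n) = 2*n - 5 = -5 + 2*n)
C(36, t(0))*3 = (-5 + 2*0**2)*3 = (-5 + 2*0)*3 = (-5 + 0)*3 = -5*3 = -15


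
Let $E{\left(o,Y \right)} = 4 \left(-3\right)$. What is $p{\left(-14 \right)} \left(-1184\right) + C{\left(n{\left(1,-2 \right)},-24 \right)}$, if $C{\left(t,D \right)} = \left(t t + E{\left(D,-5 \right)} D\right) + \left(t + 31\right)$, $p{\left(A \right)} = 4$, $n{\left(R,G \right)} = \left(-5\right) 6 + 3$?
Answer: $-3715$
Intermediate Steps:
$E{\left(o,Y \right)} = -12$
$n{\left(R,G \right)} = -27$ ($n{\left(R,G \right)} = -30 + 3 = -27$)
$C{\left(t,D \right)} = 31 + t + t^{2} - 12 D$ ($C{\left(t,D \right)} = \left(t t - 12 D\right) + \left(t + 31\right) = \left(t^{2} - 12 D\right) + \left(31 + t\right) = 31 + t + t^{2} - 12 D$)
$p{\left(-14 \right)} \left(-1184\right) + C{\left(n{\left(1,-2 \right)},-24 \right)} = 4 \left(-1184\right) + \left(31 - 27 + \left(-27\right)^{2} - -288\right) = -4736 + \left(31 - 27 + 729 + 288\right) = -4736 + 1021 = -3715$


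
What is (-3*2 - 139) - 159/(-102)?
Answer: -4877/34 ≈ -143.44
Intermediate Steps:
(-3*2 - 139) - 159/(-102) = (-6 - 139) - 159*(-1/102) = -145 + 53/34 = -4877/34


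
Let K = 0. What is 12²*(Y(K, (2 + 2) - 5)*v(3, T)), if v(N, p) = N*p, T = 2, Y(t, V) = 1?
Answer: 864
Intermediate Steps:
12²*(Y(K, (2 + 2) - 5)*v(3, T)) = 12²*(1*(3*2)) = 144*(1*6) = 144*6 = 864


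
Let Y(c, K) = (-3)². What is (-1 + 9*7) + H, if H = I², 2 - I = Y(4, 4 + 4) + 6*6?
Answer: 1911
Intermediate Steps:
Y(c, K) = 9
I = -43 (I = 2 - (9 + 6*6) = 2 - (9 + 36) = 2 - 1*45 = 2 - 45 = -43)
H = 1849 (H = (-43)² = 1849)
(-1 + 9*7) + H = (-1 + 9*7) + 1849 = (-1 + 63) + 1849 = 62 + 1849 = 1911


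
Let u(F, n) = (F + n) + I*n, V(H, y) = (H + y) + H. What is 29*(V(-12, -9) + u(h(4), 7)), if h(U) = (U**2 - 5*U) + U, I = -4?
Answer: -1566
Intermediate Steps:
V(H, y) = y + 2*H
h(U) = U**2 - 4*U
u(F, n) = F - 3*n (u(F, n) = (F + n) - 4*n = F - 3*n)
29*(V(-12, -9) + u(h(4), 7)) = 29*((-9 + 2*(-12)) + (4*(-4 + 4) - 3*7)) = 29*((-9 - 24) + (4*0 - 21)) = 29*(-33 + (0 - 21)) = 29*(-33 - 21) = 29*(-54) = -1566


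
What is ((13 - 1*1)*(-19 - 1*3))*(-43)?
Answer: 11352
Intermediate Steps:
((13 - 1*1)*(-19 - 1*3))*(-43) = ((13 - 1)*(-19 - 3))*(-43) = (12*(-22))*(-43) = -264*(-43) = 11352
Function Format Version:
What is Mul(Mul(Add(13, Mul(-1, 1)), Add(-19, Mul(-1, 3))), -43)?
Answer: 11352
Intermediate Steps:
Mul(Mul(Add(13, Mul(-1, 1)), Add(-19, Mul(-1, 3))), -43) = Mul(Mul(Add(13, -1), Add(-19, -3)), -43) = Mul(Mul(12, -22), -43) = Mul(-264, -43) = 11352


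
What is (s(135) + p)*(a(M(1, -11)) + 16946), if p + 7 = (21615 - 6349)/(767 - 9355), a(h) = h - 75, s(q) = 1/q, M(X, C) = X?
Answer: -752430668/5085 ≈ -1.4797e+5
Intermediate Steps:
a(h) = -75 + h
p = -37691/4294 (p = -7 + (21615 - 6349)/(767 - 9355) = -7 + 15266/(-8588) = -7 + 15266*(-1/8588) = -7 - 7633/4294 = -37691/4294 ≈ -8.7776)
(s(135) + p)*(a(M(1, -11)) + 16946) = (1/135 - 37691/4294)*((-75 + 1) + 16946) = (1/135 - 37691/4294)*(-74 + 16946) = -5083991/579690*16872 = -752430668/5085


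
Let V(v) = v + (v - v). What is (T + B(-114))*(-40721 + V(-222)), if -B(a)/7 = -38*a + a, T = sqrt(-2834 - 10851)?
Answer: 1208883018 - 40943*I*sqrt(13685) ≈ 1.2089e+9 - 4.7896e+6*I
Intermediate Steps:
T = I*sqrt(13685) (T = sqrt(-13685) = I*sqrt(13685) ≈ 116.98*I)
B(a) = 259*a (B(a) = -7*(-38*a + a) = -(-259)*a = 259*a)
V(v) = v (V(v) = v + 0 = v)
(T + B(-114))*(-40721 + V(-222)) = (I*sqrt(13685) + 259*(-114))*(-40721 - 222) = (I*sqrt(13685) - 29526)*(-40943) = (-29526 + I*sqrt(13685))*(-40943) = 1208883018 - 40943*I*sqrt(13685)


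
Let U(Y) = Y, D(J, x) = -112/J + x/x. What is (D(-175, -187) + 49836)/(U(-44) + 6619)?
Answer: 1245941/164375 ≈ 7.5799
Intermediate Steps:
D(J, x) = 1 - 112/J (D(J, x) = -112/J + 1 = 1 - 112/J)
(D(-175, -187) + 49836)/(U(-44) + 6619) = ((-112 - 175)/(-175) + 49836)/(-44 + 6619) = (-1/175*(-287) + 49836)/6575 = (41/25 + 49836)*(1/6575) = (1245941/25)*(1/6575) = 1245941/164375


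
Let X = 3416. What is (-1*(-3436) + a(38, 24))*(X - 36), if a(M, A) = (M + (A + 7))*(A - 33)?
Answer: 9514700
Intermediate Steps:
a(M, A) = (-33 + A)*(7 + A + M) (a(M, A) = (M + (7 + A))*(-33 + A) = (7 + A + M)*(-33 + A) = (-33 + A)*(7 + A + M))
(-1*(-3436) + a(38, 24))*(X - 36) = (-1*(-3436) + (-231 + 24² - 33*38 - 26*24 + 24*38))*(3416 - 36) = (3436 + (-231 + 576 - 1254 - 624 + 912))*3380 = (3436 - 621)*3380 = 2815*3380 = 9514700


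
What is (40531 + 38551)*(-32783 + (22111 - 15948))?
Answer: -2105162840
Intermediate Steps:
(40531 + 38551)*(-32783 + (22111 - 15948)) = 79082*(-32783 + 6163) = 79082*(-26620) = -2105162840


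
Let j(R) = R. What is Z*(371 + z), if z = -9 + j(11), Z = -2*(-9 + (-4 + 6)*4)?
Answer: 746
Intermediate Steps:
Z = 2 (Z = -2*(-9 + 2*4) = -2*(-9 + 8) = -2*(-1) = 2)
z = 2 (z = -9 + 11 = 2)
Z*(371 + z) = 2*(371 + 2) = 2*373 = 746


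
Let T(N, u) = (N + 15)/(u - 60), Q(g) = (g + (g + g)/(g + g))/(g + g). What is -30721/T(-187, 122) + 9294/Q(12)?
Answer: 31563379/1118 ≈ 28232.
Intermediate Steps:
Q(g) = (1 + g)/(2*g) (Q(g) = (g + (2*g)/((2*g)))/((2*g)) = (g + (2*g)*(1/(2*g)))*(1/(2*g)) = (g + 1)*(1/(2*g)) = (1 + g)*(1/(2*g)) = (1 + g)/(2*g))
T(N, u) = (15 + N)/(-60 + u)
-30721/T(-187, 122) + 9294/Q(12) = -30721*(-60 + 122)/(15 - 187) + 9294/(((1/2)*(1 + 12)/12)) = -30721/(-172/62) + 9294/(((1/2)*(1/12)*13)) = -30721/((1/62)*(-172)) + 9294/(13/24) = -30721/(-86/31) + 9294*(24/13) = -30721*(-31/86) + 223056/13 = 952351/86 + 223056/13 = 31563379/1118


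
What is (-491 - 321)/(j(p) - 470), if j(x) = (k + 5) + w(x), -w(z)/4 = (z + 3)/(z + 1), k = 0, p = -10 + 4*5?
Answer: 8932/5167 ≈ 1.7287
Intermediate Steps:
p = 10 (p = -10 + 20 = 10)
w(z) = -4*(3 + z)/(1 + z) (w(z) = -4*(z + 3)/(z + 1) = -4*(3 + z)/(1 + z))
j(x) = 5 + 4*(-3 - x)/(1 + x) (j(x) = (0 + 5) + 4*(-3 - x)/(1 + x) = 5 + 4*(-3 - x)/(1 + x))
(-491 - 321)/(j(p) - 470) = (-491 - 321)/((-7 + 10)/(1 + 10) - 470) = -812/(3/11 - 470) = -812/(-5167/11) = -812*(-11/5167) = 8932/5167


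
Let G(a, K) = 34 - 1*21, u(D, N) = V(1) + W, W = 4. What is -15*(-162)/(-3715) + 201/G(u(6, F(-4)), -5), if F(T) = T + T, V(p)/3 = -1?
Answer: 143025/9659 ≈ 14.807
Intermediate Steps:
V(p) = -3 (V(p) = 3*(-1) = -3)
F(T) = 2*T
u(D, N) = 1 (u(D, N) = -3 + 4 = 1)
G(a, K) = 13 (G(a, K) = 34 - 21 = 13)
-15*(-162)/(-3715) + 201/G(u(6, F(-4)), -5) = -15*(-162)/(-3715) + 201/13 = 2430*(-1/3715) + 201*(1/13) = -486/743 + 201/13 = 143025/9659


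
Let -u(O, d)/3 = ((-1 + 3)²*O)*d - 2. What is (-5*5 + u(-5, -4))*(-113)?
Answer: 29267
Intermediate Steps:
u(O, d) = 6 - 12*O*d (u(O, d) = -3*(((-1 + 3)²*O)*d - 2) = -3*((2²*O)*d - 2) = -3*((4*O)*d - 2) = -3*(4*O*d - 2) = -3*(-2 + 4*O*d) = 6 - 12*O*d)
(-5*5 + u(-5, -4))*(-113) = (-5*5 + (6 - 12*(-5)*(-4)))*(-113) = (-25 + (6 - 240))*(-113) = (-25 - 234)*(-113) = -259*(-113) = 29267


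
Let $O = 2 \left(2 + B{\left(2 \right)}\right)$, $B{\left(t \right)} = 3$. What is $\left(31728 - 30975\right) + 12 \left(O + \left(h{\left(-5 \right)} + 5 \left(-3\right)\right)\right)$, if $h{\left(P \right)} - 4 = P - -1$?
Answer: $693$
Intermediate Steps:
$O = 10$ ($O = 2 \left(2 + 3\right) = 2 \cdot 5 = 10$)
$h{\left(P \right)} = 5 + P$ ($h{\left(P \right)} = 4 + \left(P - -1\right) = 4 + \left(P + 1\right) = 4 + \left(1 + P\right) = 5 + P$)
$\left(31728 - 30975\right) + 12 \left(O + \left(h{\left(-5 \right)} + 5 \left(-3\right)\right)\right) = \left(31728 - 30975\right) + 12 \left(10 + \left(\left(5 - 5\right) + 5 \left(-3\right)\right)\right) = 753 + 12 \left(10 + \left(0 - 15\right)\right) = 753 + 12 \left(10 - 15\right) = 753 + 12 \left(-5\right) = 753 - 60 = 693$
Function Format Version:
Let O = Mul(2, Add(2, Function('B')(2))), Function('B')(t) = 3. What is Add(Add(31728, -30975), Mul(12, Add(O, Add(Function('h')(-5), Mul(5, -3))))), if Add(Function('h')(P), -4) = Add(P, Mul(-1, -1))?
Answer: 693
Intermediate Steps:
O = 10 (O = Mul(2, Add(2, 3)) = Mul(2, 5) = 10)
Function('h')(P) = Add(5, P) (Function('h')(P) = Add(4, Add(P, Mul(-1, -1))) = Add(4, Add(P, 1)) = Add(4, Add(1, P)) = Add(5, P))
Add(Add(31728, -30975), Mul(12, Add(O, Add(Function('h')(-5), Mul(5, -3))))) = Add(Add(31728, -30975), Mul(12, Add(10, Add(Add(5, -5), Mul(5, -3))))) = Add(753, Mul(12, Add(10, Add(0, -15)))) = Add(753, Mul(12, Add(10, -15))) = Add(753, Mul(12, -5)) = Add(753, -60) = 693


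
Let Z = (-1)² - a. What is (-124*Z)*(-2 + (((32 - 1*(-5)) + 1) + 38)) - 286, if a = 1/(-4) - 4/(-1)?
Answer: 24948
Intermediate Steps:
a = 15/4 (a = 1*(-¼) - 4*(-1) = -¼ + 4 = 15/4 ≈ 3.7500)
Z = -11/4 (Z = (-1)² - 1*15/4 = 1 - 15/4 = -11/4 ≈ -2.7500)
(-124*Z)*(-2 + (((32 - 1*(-5)) + 1) + 38)) - 286 = (-124*(-11/4))*(-2 + (((32 - 1*(-5)) + 1) + 38)) - 286 = 341*(-2 + (((32 + 5) + 1) + 38)) - 286 = 341*(-2 + ((37 + 1) + 38)) - 286 = 341*(-2 + (38 + 38)) - 286 = 341*(-2 + 76) - 286 = 341*74 - 286 = 25234 - 286 = 24948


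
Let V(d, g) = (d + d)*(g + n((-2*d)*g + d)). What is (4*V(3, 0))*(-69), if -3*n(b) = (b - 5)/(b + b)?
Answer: -184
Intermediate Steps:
n(b) = -(-5 + b)/(6*b) (n(b) = -(b - 5)/(3*(b + b)) = -(-5 + b)/(3*(2*b)) = -(-5 + b)*1/(2*b)/3 = -(-5 + b)/(6*b))
V(d, g) = 2*d*(g + (5 - d + 2*d*g)/(6*(d - 2*d*g))) (V(d, g) = (d + d)*(g + (5 - ((-2*d)*g + d))/(6*((-2*d)*g + d))) = (2*d)*(g + (5 - (-2*d*g + d))/(6*(-2*d*g + d))) = (2*d)*(g + (5 - (d - 2*d*g))/(6*(d - 2*d*g))) = (2*d)*(g + (5 + (-d + 2*d*g))/(6*(d - 2*d*g))) = (2*d)*(g + (5 - d + 2*d*g)/(6*(d - 2*d*g))) = 2*d*(g + (5 - d + 2*d*g)/(6*(d - 2*d*g))))
(4*V(3, 0))*(-69) = (4*((-5 + 3 - 8*3*0 + 12*3*0²)/(3*(-1 + 2*0))))*(-69) = (4*((-5 + 3 + 0 + 12*3*0)/(3*(-1 + 0))))*(-69) = (4*((⅓)*(-5 + 3 + 0 + 0)/(-1)))*(-69) = (4*((⅓)*(-1)*(-2)))*(-69) = (4*(⅔))*(-69) = (8/3)*(-69) = -184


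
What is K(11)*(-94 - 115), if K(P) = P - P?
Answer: 0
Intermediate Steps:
K(P) = 0
K(11)*(-94 - 115) = 0*(-94 - 115) = 0*(-209) = 0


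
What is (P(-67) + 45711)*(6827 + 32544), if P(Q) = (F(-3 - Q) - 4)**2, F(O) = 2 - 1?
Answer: 1800042120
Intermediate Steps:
F(O) = 1
P(Q) = 9 (P(Q) = (1 - 4)**2 = (-3)**2 = 9)
(P(-67) + 45711)*(6827 + 32544) = (9 + 45711)*(6827 + 32544) = 45720*39371 = 1800042120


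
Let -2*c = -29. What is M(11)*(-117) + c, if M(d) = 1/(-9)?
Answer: 55/2 ≈ 27.500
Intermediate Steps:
M(d) = -⅑
c = 29/2 (c = -½*(-29) = 29/2 ≈ 14.500)
M(11)*(-117) + c = -⅑*(-117) + 29/2 = 13 + 29/2 = 55/2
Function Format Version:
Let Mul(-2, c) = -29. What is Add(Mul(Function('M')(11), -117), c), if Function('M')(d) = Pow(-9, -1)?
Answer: Rational(55, 2) ≈ 27.500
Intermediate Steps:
Function('M')(d) = Rational(-1, 9)
c = Rational(29, 2) (c = Mul(Rational(-1, 2), -29) = Rational(29, 2) ≈ 14.500)
Add(Mul(Function('M')(11), -117), c) = Add(Mul(Rational(-1, 9), -117), Rational(29, 2)) = Add(13, Rational(29, 2)) = Rational(55, 2)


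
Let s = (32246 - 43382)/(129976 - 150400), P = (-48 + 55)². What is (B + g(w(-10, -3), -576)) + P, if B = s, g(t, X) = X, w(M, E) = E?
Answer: -448013/851 ≈ -526.46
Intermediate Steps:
P = 49 (P = 7² = 49)
s = 464/851 (s = -11136/(-20424) = -11136*(-1/20424) = 464/851 ≈ 0.54524)
B = 464/851 ≈ 0.54524
(B + g(w(-10, -3), -576)) + P = (464/851 - 576) + 49 = -489712/851 + 49 = -448013/851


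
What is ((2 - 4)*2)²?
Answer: 16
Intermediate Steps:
((2 - 4)*2)² = (-2*2)² = (-4)² = 16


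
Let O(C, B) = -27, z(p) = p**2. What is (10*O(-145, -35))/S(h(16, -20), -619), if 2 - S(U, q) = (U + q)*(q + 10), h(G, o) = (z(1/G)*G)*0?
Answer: 270/376969 ≈ 0.00071624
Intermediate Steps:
h(G, o) = 0 (h(G, o) = ((1/G)**2*G)*0 = (G/G**2)*0 = 0/G = 0)
S(U, q) = 2 - (10 + q)*(U + q) (S(U, q) = 2 - (U + q)*(q + 10) = 2 - (U + q)*(10 + q) = 2 - (10 + q)*(U + q))
(10*O(-145, -35))/S(h(16, -20), -619) = (10*(-27))/(2 - 1*(-619)**2 - 10*0 - 10*(-619) - 1*0*(-619)) = -270/(2 - 1*383161 + 0 + 6190 + 0) = -270/(2 - 383161 + 0 + 6190 + 0) = -270/(-376969) = -270*(-1/376969) = 270/376969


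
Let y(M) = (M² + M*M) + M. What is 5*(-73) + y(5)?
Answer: -310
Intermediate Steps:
y(M) = M + 2*M² (y(M) = (M² + M²) + M = 2*M² + M = M + 2*M²)
5*(-73) + y(5) = 5*(-73) + 5*(1 + 2*5) = -365 + 5*(1 + 10) = -365 + 5*11 = -365 + 55 = -310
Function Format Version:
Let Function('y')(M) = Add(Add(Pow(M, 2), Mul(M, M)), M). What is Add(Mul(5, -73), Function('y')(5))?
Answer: -310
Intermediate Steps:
Function('y')(M) = Add(M, Mul(2, Pow(M, 2))) (Function('y')(M) = Add(Add(Pow(M, 2), Pow(M, 2)), M) = Add(Mul(2, Pow(M, 2)), M) = Add(M, Mul(2, Pow(M, 2))))
Add(Mul(5, -73), Function('y')(5)) = Add(Mul(5, -73), Mul(5, Add(1, Mul(2, 5)))) = Add(-365, Mul(5, Add(1, 10))) = Add(-365, Mul(5, 11)) = Add(-365, 55) = -310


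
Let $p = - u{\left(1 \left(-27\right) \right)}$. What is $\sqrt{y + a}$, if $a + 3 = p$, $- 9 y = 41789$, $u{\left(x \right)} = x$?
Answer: $\frac{i \sqrt{41573}}{3} \approx 67.965 i$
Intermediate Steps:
$y = - \frac{41789}{9}$ ($y = \left(- \frac{1}{9}\right) 41789 = - \frac{41789}{9} \approx -4643.2$)
$p = 27$ ($p = - 1 \left(-27\right) = \left(-1\right) \left(-27\right) = 27$)
$a = 24$ ($a = -3 + 27 = 24$)
$\sqrt{y + a} = \sqrt{- \frac{41789}{9} + 24} = \sqrt{- \frac{41573}{9}} = \frac{i \sqrt{41573}}{3}$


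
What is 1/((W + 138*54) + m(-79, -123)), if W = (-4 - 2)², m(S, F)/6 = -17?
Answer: 1/7386 ≈ 0.00013539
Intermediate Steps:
m(S, F) = -102 (m(S, F) = 6*(-17) = -102)
W = 36 (W = (-6)² = 36)
1/((W + 138*54) + m(-79, -123)) = 1/((36 + 138*54) - 102) = 1/((36 + 7452) - 102) = 1/(7488 - 102) = 1/7386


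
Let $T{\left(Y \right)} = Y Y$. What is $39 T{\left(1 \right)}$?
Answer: $39$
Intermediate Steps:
$T{\left(Y \right)} = Y^{2}$
$39 T{\left(1 \right)} = 39 \cdot 1^{2} = 39 \cdot 1 = 39$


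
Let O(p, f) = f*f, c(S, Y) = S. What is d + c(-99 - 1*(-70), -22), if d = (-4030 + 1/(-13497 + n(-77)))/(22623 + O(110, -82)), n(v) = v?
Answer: -11607032383/398356178 ≈ -29.137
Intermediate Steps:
O(p, f) = f**2
d = -54703221/398356178 (d = (-4030 + 1/(-13497 - 77))/(22623 + (-82)**2) = (-4030 + 1/(-13574))/(22623 + 6724) = (-4030 - 1/13574)/29347 = -54703221/13574*1/29347 = -54703221/398356178 ≈ -0.13732)
d + c(-99 - 1*(-70), -22) = -54703221/398356178 + (-99 - 1*(-70)) = -54703221/398356178 + (-99 + 70) = -54703221/398356178 - 29 = -11607032383/398356178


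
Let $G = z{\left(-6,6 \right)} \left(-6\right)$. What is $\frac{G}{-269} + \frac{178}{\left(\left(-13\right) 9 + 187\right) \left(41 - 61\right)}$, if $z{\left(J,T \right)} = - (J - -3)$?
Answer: $- \frac{11341}{188300} \approx -0.060228$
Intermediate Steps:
$z{\left(J,T \right)} = -3 - J$ ($z{\left(J,T \right)} = - (J + 3) = - (3 + J) = -3 - J$)
$G = -18$ ($G = \left(-3 - -6\right) \left(-6\right) = \left(-3 + 6\right) \left(-6\right) = 3 \left(-6\right) = -18$)
$\frac{G}{-269} + \frac{178}{\left(\left(-13\right) 9 + 187\right) \left(41 - 61\right)} = - \frac{18}{-269} + \frac{178}{\left(\left(-13\right) 9 + 187\right) \left(41 - 61\right)} = \left(-18\right) \left(- \frac{1}{269}\right) + \frac{178}{\left(-117 + 187\right) \left(-20\right)} = \frac{18}{269} + \frac{178}{70 \left(-20\right)} = \frac{18}{269} + \frac{178}{-1400} = \frac{18}{269} + 178 \left(- \frac{1}{1400}\right) = \frac{18}{269} - \frac{89}{700} = - \frac{11341}{188300}$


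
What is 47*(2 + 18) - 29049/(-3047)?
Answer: 2893229/3047 ≈ 949.53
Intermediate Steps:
47*(2 + 18) - 29049/(-3047) = 47*20 - 29049*(-1/3047) = 940 + 29049/3047 = 2893229/3047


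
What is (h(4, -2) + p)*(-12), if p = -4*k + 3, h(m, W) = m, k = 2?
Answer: 12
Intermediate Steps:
p = -5 (p = -4*2 + 3 = -8 + 3 = -5)
(h(4, -2) + p)*(-12) = (4 - 5)*(-12) = -1*(-12) = 12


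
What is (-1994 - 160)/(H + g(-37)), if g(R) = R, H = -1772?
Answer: 718/603 ≈ 1.1907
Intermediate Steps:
(-1994 - 160)/(H + g(-37)) = (-1994 - 160)/(-1772 - 37) = -2154/(-1809) = -2154*(-1/1809) = 718/603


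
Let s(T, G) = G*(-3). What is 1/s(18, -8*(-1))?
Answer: -1/24 ≈ -0.041667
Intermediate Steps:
s(T, G) = -3*G
1/s(18, -8*(-1)) = 1/(-(-24)*(-1)) = 1/(-3*8) = 1/(-24) = -1/24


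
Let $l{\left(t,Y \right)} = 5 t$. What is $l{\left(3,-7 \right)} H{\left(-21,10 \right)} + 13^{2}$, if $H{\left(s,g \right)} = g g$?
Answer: $1669$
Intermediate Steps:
$H{\left(s,g \right)} = g^{2}$
$l{\left(3,-7 \right)} H{\left(-21,10 \right)} + 13^{2} = 5 \cdot 3 \cdot 10^{2} + 13^{2} = 15 \cdot 100 + 169 = 1500 + 169 = 1669$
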